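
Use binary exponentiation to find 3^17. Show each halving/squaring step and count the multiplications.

Computing 3^17 by squaring (build up from 3^1; each line after the first costs one multiplication):

3^1 = 3
3^2 = (3^1)^2 = 3^2 = 9
3^4 = (3^2)^2 = 9^2 = 81
3^8 = (3^4)^2 = 81^2 = 6561
3^16 = (3^8)^2 = 6561^2 = 43046721
3^17 = 3 * 3^16 = 3 * 43046721 = 129140163

Result: 129140163
Multiplications needed: 5 (5 lines after 3^1)

3^17 = 129140163. Using exponentiation by squaring, this requires 5 multiplications. The key idea: if the exponent is even, square the half-power; if odd, multiply by the base once.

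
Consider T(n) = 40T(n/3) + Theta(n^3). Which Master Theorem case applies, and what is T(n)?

Master Theorem for T(n) = 40T(n/3) + O(n^3):

a = 40, b = 3, c = 3
log_b(a) = log_3(40) = 3.3578

Case 1: c = 3 < log_3(40) = 3.3578
T(n) = O(n^(log_3 40))

For T(n) = 40T(n/3) + O(n^3): log_3(40) = 3.3578. This is Case 1 of the Master Theorem (c < log_b(a), work dominated by leaves), giving O(n^(log_3 40)).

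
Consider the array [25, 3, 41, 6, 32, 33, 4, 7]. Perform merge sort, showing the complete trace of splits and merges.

Merge sort trace:

Split: [25, 3, 41, 6, 32, 33, 4, 7] -> [25, 3, 41, 6] and [32, 33, 4, 7]
  Split: [25, 3, 41, 6] -> [25, 3] and [41, 6]
    Split: [25, 3] -> [25] and [3]
    Merge: [25] + [3] -> [3, 25]
    Split: [41, 6] -> [41] and [6]
    Merge: [41] + [6] -> [6, 41]
  Merge: [3, 25] + [6, 41] -> [3, 6, 25, 41]
  Split: [32, 33, 4, 7] -> [32, 33] and [4, 7]
    Split: [32, 33] -> [32] and [33]
    Merge: [32] + [33] -> [32, 33]
    Split: [4, 7] -> [4] and [7]
    Merge: [4] + [7] -> [4, 7]
  Merge: [32, 33] + [4, 7] -> [4, 7, 32, 33]
Merge: [3, 6, 25, 41] + [4, 7, 32, 33] -> [3, 4, 6, 7, 25, 32, 33, 41]

Final sorted array: [3, 4, 6, 7, 25, 32, 33, 41]

The merge sort proceeds by recursively splitting the array and merging sorted halves.
After all merges, the sorted array is [3, 4, 6, 7, 25, 32, 33, 41].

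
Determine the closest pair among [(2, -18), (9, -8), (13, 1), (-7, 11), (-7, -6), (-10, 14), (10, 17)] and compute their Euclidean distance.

Computing all pairwise distances among 7 points:

d((2, -18), (9, -8)) = 12.2066
d((2, -18), (13, 1)) = 21.9545
d((2, -18), (-7, 11)) = 30.3645
d((2, -18), (-7, -6)) = 15.0
d((2, -18), (-10, 14)) = 34.176
d((2, -18), (10, 17)) = 35.9026
d((9, -8), (13, 1)) = 9.8489
d((9, -8), (-7, 11)) = 24.8395
d((9, -8), (-7, -6)) = 16.1245
d((9, -8), (-10, 14)) = 29.0689
d((9, -8), (10, 17)) = 25.02
d((13, 1), (-7, 11)) = 22.3607
d((13, 1), (-7, -6)) = 21.1896
d((13, 1), (-10, 14)) = 26.4197
d((13, 1), (10, 17)) = 16.2788
d((-7, 11), (-7, -6)) = 17.0
d((-7, 11), (-10, 14)) = 4.2426 <-- minimum
d((-7, 11), (10, 17)) = 18.0278
d((-7, -6), (-10, 14)) = 20.2237
d((-7, -6), (10, 17)) = 28.6007
d((-10, 14), (10, 17)) = 20.2237

Closest pair: (-7, 11) and (-10, 14) with distance 4.2426

The closest pair is (-7, 11) and (-10, 14) with Euclidean distance 4.2426. For 7 points, brute-force pairwise comparison is shown above. For large n, the divide-and-conquer algorithm (sort by x, recurse on halves, check the dividing strip) achieves O(n log n).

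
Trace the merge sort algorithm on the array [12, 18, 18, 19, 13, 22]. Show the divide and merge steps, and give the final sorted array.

Merge sort trace:

Split: [12, 18, 18, 19, 13, 22] -> [12, 18, 18] and [19, 13, 22]
  Split: [12, 18, 18] -> [12] and [18, 18]
    Split: [18, 18] -> [18] and [18]
    Merge: [18] + [18] -> [18, 18]
  Merge: [12] + [18, 18] -> [12, 18, 18]
  Split: [19, 13, 22] -> [19] and [13, 22]
    Split: [13, 22] -> [13] and [22]
    Merge: [13] + [22] -> [13, 22]
  Merge: [19] + [13, 22] -> [13, 19, 22]
Merge: [12, 18, 18] + [13, 19, 22] -> [12, 13, 18, 18, 19, 22]

Final sorted array: [12, 13, 18, 18, 19, 22]

The merge sort proceeds by recursively splitting the array and merging sorted halves.
After all merges, the sorted array is [12, 13, 18, 18, 19, 22].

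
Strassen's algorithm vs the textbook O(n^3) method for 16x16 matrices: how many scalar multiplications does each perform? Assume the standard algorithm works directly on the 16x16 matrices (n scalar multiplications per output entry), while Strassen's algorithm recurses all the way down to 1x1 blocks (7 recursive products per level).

Matrix multiplication for 16x16 matrices:

Standard algorithm: 16^3 = 4096 multiplications
Strassen's algorithm: 7^(log2(16)) = 7^4 = 2401 multiplications
Savings: 4096 - 2401 = 1695 multiplications

Standard: 4096 multiplications (16^3). Strassen: 2401 multiplications (7^4). Strassen reduces 8 recursive multiplications to 7 at each level.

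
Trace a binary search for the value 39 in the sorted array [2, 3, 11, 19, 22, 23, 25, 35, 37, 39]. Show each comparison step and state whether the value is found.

Binary search for 39 in [2, 3, 11, 19, 22, 23, 25, 35, 37, 39]:

lo=0, hi=9, mid=4, arr[mid]=22 -> 22 < 39, search right half
lo=5, hi=9, mid=7, arr[mid]=35 -> 35 < 39, search right half
lo=8, hi=9, mid=8, arr[mid]=37 -> 37 < 39, search right half
lo=9, hi=9, mid=9, arr[mid]=39 -> Found target at index 9!

Binary search finds 39 at index 9 after 4 comparisons. The search repeatedly halves the search space by comparing with the middle element.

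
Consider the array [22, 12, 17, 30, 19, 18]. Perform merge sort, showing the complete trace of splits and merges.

Merge sort trace:

Split: [22, 12, 17, 30, 19, 18] -> [22, 12, 17] and [30, 19, 18]
  Split: [22, 12, 17] -> [22] and [12, 17]
    Split: [12, 17] -> [12] and [17]
    Merge: [12] + [17] -> [12, 17]
  Merge: [22] + [12, 17] -> [12, 17, 22]
  Split: [30, 19, 18] -> [30] and [19, 18]
    Split: [19, 18] -> [19] and [18]
    Merge: [19] + [18] -> [18, 19]
  Merge: [30] + [18, 19] -> [18, 19, 30]
Merge: [12, 17, 22] + [18, 19, 30] -> [12, 17, 18, 19, 22, 30]

Final sorted array: [12, 17, 18, 19, 22, 30]

The merge sort proceeds by recursively splitting the array and merging sorted halves.
After all merges, the sorted array is [12, 17, 18, 19, 22, 30].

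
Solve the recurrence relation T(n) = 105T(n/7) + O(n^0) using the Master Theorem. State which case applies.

Master Theorem for T(n) = 105T(n/7) + O(n^0):

a = 105, b = 7, c = 0
log_b(a) = log_7(105) = 2.3917

Case 1: c = 0 < log_7(105) = 2.3917
T(n) = O(n^(log_7 105))

For T(n) = 105T(n/7) + O(n^0): log_7(105) = 2.3917. This is Case 1 of the Master Theorem (c < log_b(a), work dominated by leaves), giving O(n^(log_7 105)).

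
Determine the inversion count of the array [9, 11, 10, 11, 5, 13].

Finding inversions in [9, 11, 10, 11, 5, 13]:

(0, 4): arr[0]=9 > arr[4]=5
(1, 2): arr[1]=11 > arr[2]=10
(1, 4): arr[1]=11 > arr[4]=5
(2, 4): arr[2]=10 > arr[4]=5
(3, 4): arr[3]=11 > arr[4]=5

Total inversions: 5

The array has 5 inversion(s): (0,4), (1,2), (1,4), (2,4), (3,4). Each pair (i,j) satisfies i < j and arr[i] > arr[j].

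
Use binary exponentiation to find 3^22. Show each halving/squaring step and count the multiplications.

Computing 3^22 by squaring (build up from 3^1; each line after the first costs one multiplication):

3^1 = 3
3^2 = (3^1)^2 = 3^2 = 9
3^4 = (3^2)^2 = 9^2 = 81
3^5 = 3 * 3^4 = 3 * 81 = 243
3^10 = (3^5)^2 = 243^2 = 59049
3^11 = 3 * 3^10 = 3 * 59049 = 177147
3^22 = (3^11)^2 = 177147^2 = 31381059609

Result: 31381059609
Multiplications needed: 6 (6 lines after 3^1)

3^22 = 31381059609. Using exponentiation by squaring, this requires 6 multiplications. The key idea: if the exponent is even, square the half-power; if odd, multiply by the base once.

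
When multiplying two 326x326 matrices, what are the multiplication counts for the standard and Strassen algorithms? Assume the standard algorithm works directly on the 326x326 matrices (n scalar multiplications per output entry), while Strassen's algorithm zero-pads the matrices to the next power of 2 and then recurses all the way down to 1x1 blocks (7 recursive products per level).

Matrix multiplication for 326x326 matrices:

Strassen's algorithm requires power-of-2 dimensions. Pad 326x326 to 512x512 (next power of 2).

Standard algorithm: 326^3 = 34645976 multiplications
Strassen's algorithm: 7^(log2(512)) = 7^9 = 40353607 multiplications
Difference: 34645976 - 40353607 = -5707631 (Strassen uses MORE here due to padding overhead — for small or just-over-power-of-2 n, padding can outweigh the per-level savings)

Standard: 34645976 multiplications (326^3). Strassen: 40353607 multiplications (7^9, after padding to 512x512). Strassen reduces 8 recursive multiplications to 7 at each level.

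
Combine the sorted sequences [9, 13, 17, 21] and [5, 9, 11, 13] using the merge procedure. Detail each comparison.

Merging process:

Compare 9 vs 5: take 5 from right. Merged: [5]
Compare 9 vs 9: take 9 from left. Merged: [5, 9]
Compare 13 vs 9: take 9 from right. Merged: [5, 9, 9]
Compare 13 vs 11: take 11 from right. Merged: [5, 9, 9, 11]
Compare 13 vs 13: take 13 from left. Merged: [5, 9, 9, 11, 13]
Compare 17 vs 13: take 13 from right. Merged: [5, 9, 9, 11, 13, 13]
Append remaining from left: [17, 21]. Merged: [5, 9, 9, 11, 13, 13, 17, 21]

Final merged array: [5, 9, 9, 11, 13, 13, 17, 21]
Total comparisons: 6

The merged array is [5, 9, 9, 11, 13, 13, 17, 21], requiring 6 comparisons. The merge step runs in O(n) time where n is the total number of elements.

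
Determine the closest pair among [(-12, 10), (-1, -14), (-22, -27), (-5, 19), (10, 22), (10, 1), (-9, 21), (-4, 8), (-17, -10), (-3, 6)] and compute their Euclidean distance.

Computing all pairwise distances among 10 points:

d((-12, 10), (-1, -14)) = 26.4008
d((-12, 10), (-22, -27)) = 38.3275
d((-12, 10), (-5, 19)) = 11.4018
d((-12, 10), (10, 22)) = 25.0599
d((-12, 10), (10, 1)) = 23.7697
d((-12, 10), (-9, 21)) = 11.4018
d((-12, 10), (-4, 8)) = 8.2462
d((-12, 10), (-17, -10)) = 20.6155
d((-12, 10), (-3, 6)) = 9.8489
d((-1, -14), (-22, -27)) = 24.6982
d((-1, -14), (-5, 19)) = 33.2415
d((-1, -14), (10, 22)) = 37.6431
d((-1, -14), (10, 1)) = 18.6011
d((-1, -14), (-9, 21)) = 35.9026
d((-1, -14), (-4, 8)) = 22.2036
d((-1, -14), (-17, -10)) = 16.4924
d((-1, -14), (-3, 6)) = 20.0998
d((-22, -27), (-5, 19)) = 49.0408
d((-22, -27), (10, 22)) = 58.5235
d((-22, -27), (10, 1)) = 42.5206
d((-22, -27), (-9, 21)) = 49.7293
d((-22, -27), (-4, 8)) = 39.3573
d((-22, -27), (-17, -10)) = 17.72
d((-22, -27), (-3, 6)) = 38.0789
d((-5, 19), (10, 22)) = 15.2971
d((-5, 19), (10, 1)) = 23.4307
d((-5, 19), (-9, 21)) = 4.4721
d((-5, 19), (-4, 8)) = 11.0454
d((-5, 19), (-17, -10)) = 31.3847
d((-5, 19), (-3, 6)) = 13.1529
d((10, 22), (10, 1)) = 21.0
d((10, 22), (-9, 21)) = 19.0263
d((10, 22), (-4, 8)) = 19.799
d((10, 22), (-17, -10)) = 41.8688
d((10, 22), (-3, 6)) = 20.6155
d((10, 1), (-9, 21)) = 27.5862
d((10, 1), (-4, 8)) = 15.6525
d((10, 1), (-17, -10)) = 29.1548
d((10, 1), (-3, 6)) = 13.9284
d((-9, 21), (-4, 8)) = 13.9284
d((-9, 21), (-17, -10)) = 32.0156
d((-9, 21), (-3, 6)) = 16.1555
d((-4, 8), (-17, -10)) = 22.2036
d((-4, 8), (-3, 6)) = 2.2361 <-- minimum
d((-17, -10), (-3, 6)) = 21.2603

Closest pair: (-4, 8) and (-3, 6) with distance 2.2361

The closest pair is (-4, 8) and (-3, 6) with Euclidean distance 2.2361. For 10 points, brute-force pairwise comparison is shown above. For large n, the divide-and-conquer algorithm (sort by x, recurse on halves, check the dividing strip) achieves O(n log n).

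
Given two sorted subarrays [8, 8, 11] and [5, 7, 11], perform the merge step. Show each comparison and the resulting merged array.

Merging process:

Compare 8 vs 5: take 5 from right. Merged: [5]
Compare 8 vs 7: take 7 from right. Merged: [5, 7]
Compare 8 vs 11: take 8 from left. Merged: [5, 7, 8]
Compare 8 vs 11: take 8 from left. Merged: [5, 7, 8, 8]
Compare 11 vs 11: take 11 from left. Merged: [5, 7, 8, 8, 11]
Append remaining from right: [11]. Merged: [5, 7, 8, 8, 11, 11]

Final merged array: [5, 7, 8, 8, 11, 11]
Total comparisons: 5

The merged array is [5, 7, 8, 8, 11, 11], requiring 5 comparisons. The merge step runs in O(n) time where n is the total number of elements.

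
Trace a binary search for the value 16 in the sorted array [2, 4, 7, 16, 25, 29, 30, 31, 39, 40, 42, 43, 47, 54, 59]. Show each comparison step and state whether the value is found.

Binary search for 16 in [2, 4, 7, 16, 25, 29, 30, 31, 39, 40, 42, 43, 47, 54, 59]:

lo=0, hi=14, mid=7, arr[mid]=31 -> 31 > 16, search left half
lo=0, hi=6, mid=3, arr[mid]=16 -> Found target at index 3!

Binary search finds 16 at index 3 after 2 comparisons. The search repeatedly halves the search space by comparing with the middle element.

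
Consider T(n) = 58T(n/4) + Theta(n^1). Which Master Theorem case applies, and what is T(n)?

Master Theorem for T(n) = 58T(n/4) + O(n^1):

a = 58, b = 4, c = 1
log_b(a) = log_4(58) = 2.9290

Case 1: c = 1 < log_4(58) = 2.9290
T(n) = O(n^(log_4 58))

For T(n) = 58T(n/4) + O(n^1): log_4(58) = 2.9290. This is Case 1 of the Master Theorem (c < log_b(a), work dominated by leaves), giving O(n^(log_4 58)).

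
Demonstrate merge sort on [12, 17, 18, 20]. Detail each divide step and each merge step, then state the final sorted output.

Merge sort trace:

Split: [12, 17, 18, 20] -> [12, 17] and [18, 20]
  Split: [12, 17] -> [12] and [17]
  Merge: [12] + [17] -> [12, 17]
  Split: [18, 20] -> [18] and [20]
  Merge: [18] + [20] -> [18, 20]
Merge: [12, 17] + [18, 20] -> [12, 17, 18, 20]

Final sorted array: [12, 17, 18, 20]

The merge sort proceeds by recursively splitting the array and merging sorted halves.
After all merges, the sorted array is [12, 17, 18, 20].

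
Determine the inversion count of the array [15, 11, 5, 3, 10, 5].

Finding inversions in [15, 11, 5, 3, 10, 5]:

(0, 1): arr[0]=15 > arr[1]=11
(0, 2): arr[0]=15 > arr[2]=5
(0, 3): arr[0]=15 > arr[3]=3
(0, 4): arr[0]=15 > arr[4]=10
(0, 5): arr[0]=15 > arr[5]=5
(1, 2): arr[1]=11 > arr[2]=5
(1, 3): arr[1]=11 > arr[3]=3
(1, 4): arr[1]=11 > arr[4]=10
(1, 5): arr[1]=11 > arr[5]=5
(2, 3): arr[2]=5 > arr[3]=3
(4, 5): arr[4]=10 > arr[5]=5

Total inversions: 11

The array has 11 inversion(s): (0,1), (0,2), (0,3), (0,4), (0,5), (1,2), (1,3), (1,4), (1,5), (2,3), (4,5). Each pair (i,j) satisfies i < j and arr[i] > arr[j].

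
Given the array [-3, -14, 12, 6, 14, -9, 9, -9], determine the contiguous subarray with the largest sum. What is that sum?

Using Kadane's algorithm on [-3, -14, 12, 6, 14, -9, 9, -9]:

Scanning through the array:
Position 1 (value -14): max_ending_here = -14, max_so_far = -3
Position 2 (value 12): max_ending_here = 12, max_so_far = 12
Position 3 (value 6): max_ending_here = 18, max_so_far = 18
Position 4 (value 14): max_ending_here = 32, max_so_far = 32
Position 5 (value -9): max_ending_here = 23, max_so_far = 32
Position 6 (value 9): max_ending_here = 32, max_so_far = 32
Position 7 (value -9): max_ending_here = 23, max_so_far = 32

Maximum subarray: [12, 6, 14]
Maximum sum: 32

The maximum subarray is [12, 6, 14] with sum 32. This subarray runs from index 2 to index 4.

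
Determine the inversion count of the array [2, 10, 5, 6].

Finding inversions in [2, 10, 5, 6]:

(1, 2): arr[1]=10 > arr[2]=5
(1, 3): arr[1]=10 > arr[3]=6

Total inversions: 2

The array has 2 inversion(s): (1,2), (1,3). Each pair (i,j) satisfies i < j and arr[i] > arr[j].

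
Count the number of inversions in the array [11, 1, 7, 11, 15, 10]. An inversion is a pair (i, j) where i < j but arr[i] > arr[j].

Finding inversions in [11, 1, 7, 11, 15, 10]:

(0, 1): arr[0]=11 > arr[1]=1
(0, 2): arr[0]=11 > arr[2]=7
(0, 5): arr[0]=11 > arr[5]=10
(3, 5): arr[3]=11 > arr[5]=10
(4, 5): arr[4]=15 > arr[5]=10

Total inversions: 5

The array has 5 inversion(s): (0,1), (0,2), (0,5), (3,5), (4,5). Each pair (i,j) satisfies i < j and arr[i] > arr[j].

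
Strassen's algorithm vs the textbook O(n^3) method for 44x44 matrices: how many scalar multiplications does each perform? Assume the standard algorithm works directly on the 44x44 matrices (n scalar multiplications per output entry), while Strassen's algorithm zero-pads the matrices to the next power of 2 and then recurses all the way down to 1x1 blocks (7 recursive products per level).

Matrix multiplication for 44x44 matrices:

Strassen's algorithm requires power-of-2 dimensions. Pad 44x44 to 64x64 (next power of 2).

Standard algorithm: 44^3 = 85184 multiplications
Strassen's algorithm: 7^(log2(64)) = 7^6 = 117649 multiplications
Difference: 85184 - 117649 = -32465 (Strassen uses MORE here due to padding overhead — for small or just-over-power-of-2 n, padding can outweigh the per-level savings)

Standard: 85184 multiplications (44^3). Strassen: 117649 multiplications (7^6, after padding to 64x64). Strassen reduces 8 recursive multiplications to 7 at each level.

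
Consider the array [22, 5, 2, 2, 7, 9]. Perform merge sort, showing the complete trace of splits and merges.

Merge sort trace:

Split: [22, 5, 2, 2, 7, 9] -> [22, 5, 2] and [2, 7, 9]
  Split: [22, 5, 2] -> [22] and [5, 2]
    Split: [5, 2] -> [5] and [2]
    Merge: [5] + [2] -> [2, 5]
  Merge: [22] + [2, 5] -> [2, 5, 22]
  Split: [2, 7, 9] -> [2] and [7, 9]
    Split: [7, 9] -> [7] and [9]
    Merge: [7] + [9] -> [7, 9]
  Merge: [2] + [7, 9] -> [2, 7, 9]
Merge: [2, 5, 22] + [2, 7, 9] -> [2, 2, 5, 7, 9, 22]

Final sorted array: [2, 2, 5, 7, 9, 22]

The merge sort proceeds by recursively splitting the array and merging sorted halves.
After all merges, the sorted array is [2, 2, 5, 7, 9, 22].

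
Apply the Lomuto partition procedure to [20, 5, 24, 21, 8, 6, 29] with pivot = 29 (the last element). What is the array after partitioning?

Lomuto partition with pivot = 29:

Initial array: [20, 5, 24, 21, 8, 6, 29]

arr[0]=20 <= 29: swap with position 0, array becomes [20, 5, 24, 21, 8, 6, 29]
arr[1]=5 <= 29: swap with position 1, array becomes [20, 5, 24, 21, 8, 6, 29]
arr[2]=24 <= 29: swap with position 2, array becomes [20, 5, 24, 21, 8, 6, 29]
arr[3]=21 <= 29: swap with position 3, array becomes [20, 5, 24, 21, 8, 6, 29]
arr[4]=8 <= 29: swap with position 4, array becomes [20, 5, 24, 21, 8, 6, 29]
arr[5]=6 <= 29: swap with position 5, array becomes [20, 5, 24, 21, 8, 6, 29]

Place pivot at position 6: [20, 5, 24, 21, 8, 6, 29]
Pivot position: 6

After partitioning with pivot 29, the array becomes [20, 5, 24, 21, 8, 6, 29]. The pivot is placed at index 6. All elements to the left of the pivot are <= 29, and all elements to the right are > 29.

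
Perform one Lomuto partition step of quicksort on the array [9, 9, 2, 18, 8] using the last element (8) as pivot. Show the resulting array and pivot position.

Lomuto partition with pivot = 8:

Initial array: [9, 9, 2, 18, 8]

arr[0]=9 > 8: no swap
arr[1]=9 > 8: no swap
arr[2]=2 <= 8: swap with position 0, array becomes [2, 9, 9, 18, 8]
arr[3]=18 > 8: no swap

Place pivot at position 1: [2, 8, 9, 18, 9]
Pivot position: 1

After partitioning with pivot 8, the array becomes [2, 8, 9, 18, 9]. The pivot is placed at index 1. All elements to the left of the pivot are <= 8, and all elements to the right are > 8.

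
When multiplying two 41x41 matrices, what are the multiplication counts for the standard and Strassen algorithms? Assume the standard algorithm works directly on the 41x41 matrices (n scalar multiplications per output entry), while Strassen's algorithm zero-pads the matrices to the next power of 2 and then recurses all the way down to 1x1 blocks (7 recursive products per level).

Matrix multiplication for 41x41 matrices:

Strassen's algorithm requires power-of-2 dimensions. Pad 41x41 to 64x64 (next power of 2).

Standard algorithm: 41^3 = 68921 multiplications
Strassen's algorithm: 7^(log2(64)) = 7^6 = 117649 multiplications
Difference: 68921 - 117649 = -48728 (Strassen uses MORE here due to padding overhead — for small or just-over-power-of-2 n, padding can outweigh the per-level savings)

Standard: 68921 multiplications (41^3). Strassen: 117649 multiplications (7^6, after padding to 64x64). Strassen reduces 8 recursive multiplications to 7 at each level.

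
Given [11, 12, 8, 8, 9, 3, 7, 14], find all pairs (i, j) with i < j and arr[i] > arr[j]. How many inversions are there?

Finding inversions in [11, 12, 8, 8, 9, 3, 7, 14]:

(0, 2): arr[0]=11 > arr[2]=8
(0, 3): arr[0]=11 > arr[3]=8
(0, 4): arr[0]=11 > arr[4]=9
(0, 5): arr[0]=11 > arr[5]=3
(0, 6): arr[0]=11 > arr[6]=7
(1, 2): arr[1]=12 > arr[2]=8
(1, 3): arr[1]=12 > arr[3]=8
(1, 4): arr[1]=12 > arr[4]=9
(1, 5): arr[1]=12 > arr[5]=3
(1, 6): arr[1]=12 > arr[6]=7
(2, 5): arr[2]=8 > arr[5]=3
(2, 6): arr[2]=8 > arr[6]=7
(3, 5): arr[3]=8 > arr[5]=3
(3, 6): arr[3]=8 > arr[6]=7
(4, 5): arr[4]=9 > arr[5]=3
(4, 6): arr[4]=9 > arr[6]=7

Total inversions: 16

The array has 16 inversion(s): (0,2), (0,3), (0,4), (0,5), (0,6), (1,2), (1,3), (1,4), (1,5), (1,6), (2,5), (2,6), (3,5), (3,6), (4,5), (4,6). Each pair (i,j) satisfies i < j and arr[i] > arr[j].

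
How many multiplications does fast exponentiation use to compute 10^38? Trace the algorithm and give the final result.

Computing 10^38 by squaring (build up from 10^1; each line after the first costs one multiplication):

10^1 = 10
10^2 = (10^1)^2 = 10^2 = 100
10^4 = (10^2)^2 = 100^2 = 10000
10^8 = (10^4)^2 = 10000^2 = 100000000
10^9 = 10 * 10^8 = 10 * 100000000 = 1000000000
10^18 = (10^9)^2 = 1000000000^2 = 1000000000000000000
10^19 = 10 * 10^18 = 10 * 1000000000000000000 = 10000000000000000000
10^38 = (10^19)^2 = 10000000000000000000^2 = 100000000000000000000000000000000000000

Result: 100000000000000000000000000000000000000
Multiplications needed: 7 (7 lines after 10^1)

10^38 = 100000000000000000000000000000000000000. Using exponentiation by squaring, this requires 7 multiplications. The key idea: if the exponent is even, square the half-power; if odd, multiply by the base once.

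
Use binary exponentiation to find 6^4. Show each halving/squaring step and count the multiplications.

Computing 6^4 by squaring (build up from 6^1; each line after the first costs one multiplication):

6^1 = 6
6^2 = (6^1)^2 = 6^2 = 36
6^4 = (6^2)^2 = 36^2 = 1296

Result: 1296
Multiplications needed: 2 (2 lines after 6^1)

6^4 = 1296. Using exponentiation by squaring, this requires 2 multiplications. The key idea: if the exponent is even, square the half-power; if odd, multiply by the base once.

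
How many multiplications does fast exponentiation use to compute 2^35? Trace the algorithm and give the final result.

Computing 2^35 by squaring (build up from 2^1; each line after the first costs one multiplication):

2^1 = 2
2^2 = (2^1)^2 = 2^2 = 4
2^4 = (2^2)^2 = 4^2 = 16
2^8 = (2^4)^2 = 16^2 = 256
2^16 = (2^8)^2 = 256^2 = 65536
2^17 = 2 * 2^16 = 2 * 65536 = 131072
2^34 = (2^17)^2 = 131072^2 = 17179869184
2^35 = 2 * 2^34 = 2 * 17179869184 = 34359738368

Result: 34359738368
Multiplications needed: 7 (7 lines after 2^1)

2^35 = 34359738368. Using exponentiation by squaring, this requires 7 multiplications. The key idea: if the exponent is even, square the half-power; if odd, multiply by the base once.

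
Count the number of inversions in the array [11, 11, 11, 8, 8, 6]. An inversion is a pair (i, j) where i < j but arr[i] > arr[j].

Finding inversions in [11, 11, 11, 8, 8, 6]:

(0, 3): arr[0]=11 > arr[3]=8
(0, 4): arr[0]=11 > arr[4]=8
(0, 5): arr[0]=11 > arr[5]=6
(1, 3): arr[1]=11 > arr[3]=8
(1, 4): arr[1]=11 > arr[4]=8
(1, 5): arr[1]=11 > arr[5]=6
(2, 3): arr[2]=11 > arr[3]=8
(2, 4): arr[2]=11 > arr[4]=8
(2, 5): arr[2]=11 > arr[5]=6
(3, 5): arr[3]=8 > arr[5]=6
(4, 5): arr[4]=8 > arr[5]=6

Total inversions: 11

The array has 11 inversion(s): (0,3), (0,4), (0,5), (1,3), (1,4), (1,5), (2,3), (2,4), (2,5), (3,5), (4,5). Each pair (i,j) satisfies i < j and arr[i] > arr[j].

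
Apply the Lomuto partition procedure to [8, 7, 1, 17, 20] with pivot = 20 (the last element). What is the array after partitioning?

Lomuto partition with pivot = 20:

Initial array: [8, 7, 1, 17, 20]

arr[0]=8 <= 20: swap with position 0, array becomes [8, 7, 1, 17, 20]
arr[1]=7 <= 20: swap with position 1, array becomes [8, 7, 1, 17, 20]
arr[2]=1 <= 20: swap with position 2, array becomes [8, 7, 1, 17, 20]
arr[3]=17 <= 20: swap with position 3, array becomes [8, 7, 1, 17, 20]

Place pivot at position 4: [8, 7, 1, 17, 20]
Pivot position: 4

After partitioning with pivot 20, the array becomes [8, 7, 1, 17, 20]. The pivot is placed at index 4. All elements to the left of the pivot are <= 20, and all elements to the right are > 20.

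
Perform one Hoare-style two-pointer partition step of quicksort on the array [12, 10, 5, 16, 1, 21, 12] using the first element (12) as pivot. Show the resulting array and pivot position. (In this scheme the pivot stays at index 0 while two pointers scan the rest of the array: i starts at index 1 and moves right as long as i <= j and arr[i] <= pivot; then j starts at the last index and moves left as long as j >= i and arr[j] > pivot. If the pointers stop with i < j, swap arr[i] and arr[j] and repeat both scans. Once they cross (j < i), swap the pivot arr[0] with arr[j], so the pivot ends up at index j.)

Hoare-style two-pointer partition with pivot = 12:

Initial array: [12, 10, 5, 16, 1, 21, 12]

Pointers start at i = 1, j = 6.
i stops at index 3 (arr[3]=16 > 12), j stops at index 6 (arr[6]=12 <= 12): swap arr[3] and arr[6], array becomes [12, 10, 5, 12, 1, 21, 16]
i ends at 5, j ends at 4: the pointers have crossed (j < i), so scanning stops.

Swap pivot arr[0] with arr[4] to place pivot at position 4: [1, 10, 5, 12, 12, 21, 16]
Pivot position: 4

After partitioning with pivot 12, the array becomes [1, 10, 5, 12, 12, 21, 16]. The pivot is placed at index 4. All elements to the left of the pivot are <= 12, and all elements to the right are > 12.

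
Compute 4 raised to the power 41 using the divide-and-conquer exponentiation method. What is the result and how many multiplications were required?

Computing 4^41 by squaring (build up from 4^1; each line after the first costs one multiplication):

4^1 = 4
4^2 = (4^1)^2 = 4^2 = 16
4^4 = (4^2)^2 = 16^2 = 256
4^5 = 4 * 4^4 = 4 * 256 = 1024
4^10 = (4^5)^2 = 1024^2 = 1048576
4^20 = (4^10)^2 = 1048576^2 = 1099511627776
4^40 = (4^20)^2 = 1099511627776^2 = 1208925819614629174706176
4^41 = 4 * 4^40 = 4 * 1208925819614629174706176 = 4835703278458516698824704

Result: 4835703278458516698824704
Multiplications needed: 7 (7 lines after 4^1)

4^41 = 4835703278458516698824704. Using exponentiation by squaring, this requires 7 multiplications. The key idea: if the exponent is even, square the half-power; if odd, multiply by the base once.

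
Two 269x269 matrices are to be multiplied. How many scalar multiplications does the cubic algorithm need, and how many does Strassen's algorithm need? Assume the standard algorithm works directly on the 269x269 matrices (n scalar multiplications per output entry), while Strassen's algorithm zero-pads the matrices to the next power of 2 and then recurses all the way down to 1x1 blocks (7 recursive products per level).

Matrix multiplication for 269x269 matrices:

Strassen's algorithm requires power-of-2 dimensions. Pad 269x269 to 512x512 (next power of 2).

Standard algorithm: 269^3 = 19465109 multiplications
Strassen's algorithm: 7^(log2(512)) = 7^9 = 40353607 multiplications
Difference: 19465109 - 40353607 = -20888498 (Strassen uses MORE here due to padding overhead — for small or just-over-power-of-2 n, padding can outweigh the per-level savings)

Standard: 19465109 multiplications (269^3). Strassen: 40353607 multiplications (7^9, after padding to 512x512). Strassen reduces 8 recursive multiplications to 7 at each level.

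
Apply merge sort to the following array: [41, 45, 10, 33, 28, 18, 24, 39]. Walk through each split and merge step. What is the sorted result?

Merge sort trace:

Split: [41, 45, 10, 33, 28, 18, 24, 39] -> [41, 45, 10, 33] and [28, 18, 24, 39]
  Split: [41, 45, 10, 33] -> [41, 45] and [10, 33]
    Split: [41, 45] -> [41] and [45]
    Merge: [41] + [45] -> [41, 45]
    Split: [10, 33] -> [10] and [33]
    Merge: [10] + [33] -> [10, 33]
  Merge: [41, 45] + [10, 33] -> [10, 33, 41, 45]
  Split: [28, 18, 24, 39] -> [28, 18] and [24, 39]
    Split: [28, 18] -> [28] and [18]
    Merge: [28] + [18] -> [18, 28]
    Split: [24, 39] -> [24] and [39]
    Merge: [24] + [39] -> [24, 39]
  Merge: [18, 28] + [24, 39] -> [18, 24, 28, 39]
Merge: [10, 33, 41, 45] + [18, 24, 28, 39] -> [10, 18, 24, 28, 33, 39, 41, 45]

Final sorted array: [10, 18, 24, 28, 33, 39, 41, 45]

The merge sort proceeds by recursively splitting the array and merging sorted halves.
After all merges, the sorted array is [10, 18, 24, 28, 33, 39, 41, 45].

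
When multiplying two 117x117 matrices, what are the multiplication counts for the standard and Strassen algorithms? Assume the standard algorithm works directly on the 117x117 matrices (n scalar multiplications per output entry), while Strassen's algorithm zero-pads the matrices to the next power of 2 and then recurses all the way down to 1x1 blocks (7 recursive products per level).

Matrix multiplication for 117x117 matrices:

Strassen's algorithm requires power-of-2 dimensions. Pad 117x117 to 128x128 (next power of 2).

Standard algorithm: 117^3 = 1601613 multiplications
Strassen's algorithm: 7^(log2(128)) = 7^7 = 823543 multiplications
Savings: 1601613 - 823543 = 778070 multiplications

Standard: 1601613 multiplications (117^3). Strassen: 823543 multiplications (7^7, after padding to 128x128). Strassen reduces 8 recursive multiplications to 7 at each level.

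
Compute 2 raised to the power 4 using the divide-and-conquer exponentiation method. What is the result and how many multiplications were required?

Computing 2^4 by squaring (build up from 2^1; each line after the first costs one multiplication):

2^1 = 2
2^2 = (2^1)^2 = 2^2 = 4
2^4 = (2^2)^2 = 4^2 = 16

Result: 16
Multiplications needed: 2 (2 lines after 2^1)

2^4 = 16. Using exponentiation by squaring, this requires 2 multiplications. The key idea: if the exponent is even, square the half-power; if odd, multiply by the base once.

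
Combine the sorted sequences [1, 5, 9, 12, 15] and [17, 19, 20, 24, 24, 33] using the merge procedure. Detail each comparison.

Merging process:

Compare 1 vs 17: take 1 from left. Merged: [1]
Compare 5 vs 17: take 5 from left. Merged: [1, 5]
Compare 9 vs 17: take 9 from left. Merged: [1, 5, 9]
Compare 12 vs 17: take 12 from left. Merged: [1, 5, 9, 12]
Compare 15 vs 17: take 15 from left. Merged: [1, 5, 9, 12, 15]
Append remaining from right: [17, 19, 20, 24, 24, 33]. Merged: [1, 5, 9, 12, 15, 17, 19, 20, 24, 24, 33]

Final merged array: [1, 5, 9, 12, 15, 17, 19, 20, 24, 24, 33]
Total comparisons: 5

The merged array is [1, 5, 9, 12, 15, 17, 19, 20, 24, 24, 33], requiring 5 comparisons. The merge step runs in O(n) time where n is the total number of elements.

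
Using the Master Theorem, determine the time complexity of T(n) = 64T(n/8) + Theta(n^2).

Master Theorem for T(n) = 64T(n/8) + O(n^2):

a = 64, b = 8, c = 2
log_b(a) = log_8(64) = 2.0000

Case 2: c = 2 = log_8(64) = 2.0000
T(n) = O(n^2 log n) = O(n^2 log n)

For T(n) = 64T(n/8) + O(n^2): log_8(64) = 2.0000. This is Case 2 of the Master Theorem (c = log_b(a), equal work at all levels), giving O(n^2 log n).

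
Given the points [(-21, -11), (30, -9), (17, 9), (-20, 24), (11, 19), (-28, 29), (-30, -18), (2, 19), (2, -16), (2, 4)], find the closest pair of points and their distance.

Computing all pairwise distances among 10 points:

d((-21, -11), (30, -9)) = 51.0392
d((-21, -11), (17, 9)) = 42.9418
d((-21, -11), (-20, 24)) = 35.0143
d((-21, -11), (11, 19)) = 43.8634
d((-21, -11), (-28, 29)) = 40.6079
d((-21, -11), (-30, -18)) = 11.4018
d((-21, -11), (2, 19)) = 37.8021
d((-21, -11), (2, -16)) = 23.5372
d((-21, -11), (2, 4)) = 27.4591
d((30, -9), (17, 9)) = 22.2036
d((30, -9), (-20, 24)) = 59.9083
d((30, -9), (11, 19)) = 33.8378
d((30, -9), (-28, 29)) = 69.3397
d((30, -9), (-30, -18)) = 60.6712
d((30, -9), (2, 19)) = 39.598
d((30, -9), (2, -16)) = 28.8617
d((30, -9), (2, 4)) = 30.8707
d((17, 9), (-20, 24)) = 39.9249
d((17, 9), (11, 19)) = 11.6619
d((17, 9), (-28, 29)) = 49.2443
d((17, 9), (-30, -18)) = 54.2033
d((17, 9), (2, 19)) = 18.0278
d((17, 9), (2, -16)) = 29.1548
d((17, 9), (2, 4)) = 15.8114
d((-20, 24), (11, 19)) = 31.4006
d((-20, 24), (-28, 29)) = 9.434
d((-20, 24), (-30, -18)) = 43.1741
d((-20, 24), (2, 19)) = 22.561
d((-20, 24), (2, -16)) = 45.6508
d((-20, 24), (2, 4)) = 29.7321
d((11, 19), (-28, 29)) = 40.2616
d((11, 19), (-30, -18)) = 55.2268
d((11, 19), (2, 19)) = 9.0 <-- minimum
d((11, 19), (2, -16)) = 36.1386
d((11, 19), (2, 4)) = 17.4929
d((-28, 29), (-30, -18)) = 47.0425
d((-28, 29), (2, 19)) = 31.6228
d((-28, 29), (2, -16)) = 54.0833
d((-28, 29), (2, 4)) = 39.0512
d((-30, -18), (2, 19)) = 48.9183
d((-30, -18), (2, -16)) = 32.0624
d((-30, -18), (2, 4)) = 38.833
d((2, 19), (2, -16)) = 35.0
d((2, 19), (2, 4)) = 15.0
d((2, -16), (2, 4)) = 20.0

Closest pair: (11, 19) and (2, 19) with distance 9.0

The closest pair is (11, 19) and (2, 19) with Euclidean distance 9.0. For 10 points, brute-force pairwise comparison is shown above. For large n, the divide-and-conquer algorithm (sort by x, recurse on halves, check the dividing strip) achieves O(n log n).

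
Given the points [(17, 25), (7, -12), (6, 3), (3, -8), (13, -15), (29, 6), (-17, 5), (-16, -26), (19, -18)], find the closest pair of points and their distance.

Computing all pairwise distances among 9 points:

d((17, 25), (7, -12)) = 38.3275
d((17, 25), (6, 3)) = 24.5967
d((17, 25), (3, -8)) = 35.8469
d((17, 25), (13, -15)) = 40.1995
d((17, 25), (29, 6)) = 22.4722
d((17, 25), (-17, 5)) = 39.4462
d((17, 25), (-16, -26)) = 60.7454
d((17, 25), (19, -18)) = 43.0465
d((7, -12), (6, 3)) = 15.0333
d((7, -12), (3, -8)) = 5.6569 <-- minimum
d((7, -12), (13, -15)) = 6.7082
d((7, -12), (29, 6)) = 28.4253
d((7, -12), (-17, 5)) = 29.4109
d((7, -12), (-16, -26)) = 26.9258
d((7, -12), (19, -18)) = 13.4164
d((6, 3), (3, -8)) = 11.4018
d((6, 3), (13, -15)) = 19.3132
d((6, 3), (29, 6)) = 23.1948
d((6, 3), (-17, 5)) = 23.0868
d((6, 3), (-16, -26)) = 36.4005
d((6, 3), (19, -18)) = 24.6982
d((3, -8), (13, -15)) = 12.2066
d((3, -8), (29, 6)) = 29.5296
d((3, -8), (-17, 5)) = 23.8537
d((3, -8), (-16, -26)) = 26.1725
d((3, -8), (19, -18)) = 18.868
d((13, -15), (29, 6)) = 26.4008
d((13, -15), (-17, 5)) = 36.0555
d((13, -15), (-16, -26)) = 31.0161
d((13, -15), (19, -18)) = 6.7082
d((29, 6), (-17, 5)) = 46.0109
d((29, 6), (-16, -26)) = 55.2178
d((29, 6), (19, -18)) = 26.0
d((-17, 5), (-16, -26)) = 31.0161
d((-17, 5), (19, -18)) = 42.72
d((-16, -26), (19, -18)) = 35.9026

Closest pair: (7, -12) and (3, -8) with distance 5.6569

The closest pair is (7, -12) and (3, -8) with Euclidean distance 5.6569. For 9 points, brute-force pairwise comparison is shown above. For large n, the divide-and-conquer algorithm (sort by x, recurse on halves, check the dividing strip) achieves O(n log n).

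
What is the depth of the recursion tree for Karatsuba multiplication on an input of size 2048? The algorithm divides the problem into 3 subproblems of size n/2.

For divide and conquer with division factor 2:

Problem sizes at each level:
Level 0: 2048
Level 1: 1024
Level 2: 512
Level 3: 256
Level 4: 128
Level 5: 64
Level 6: 32
Level 7: 16
Level 8: 8
Level 9: 4
Level 10: 2
Level 11: 1

The root is level 0 and the size-1 base case is level 11 (the tree spans levels 0 through 11, i.e. 12 levels counting the root), so the depth is the number of divisions: log_2(2048) = 11

The recursion tree depth is log_2(2048) = 11. At each level, the problem size is divided by 2, so it takes 11 divisions to reduce to a base case of size 1. The algorithm makes 3 recursive calls at each level.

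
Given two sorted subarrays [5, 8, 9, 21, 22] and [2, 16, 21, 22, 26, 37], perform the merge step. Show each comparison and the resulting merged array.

Merging process:

Compare 5 vs 2: take 2 from right. Merged: [2]
Compare 5 vs 16: take 5 from left. Merged: [2, 5]
Compare 8 vs 16: take 8 from left. Merged: [2, 5, 8]
Compare 9 vs 16: take 9 from left. Merged: [2, 5, 8, 9]
Compare 21 vs 16: take 16 from right. Merged: [2, 5, 8, 9, 16]
Compare 21 vs 21: take 21 from left. Merged: [2, 5, 8, 9, 16, 21]
Compare 22 vs 21: take 21 from right. Merged: [2, 5, 8, 9, 16, 21, 21]
Compare 22 vs 22: take 22 from left. Merged: [2, 5, 8, 9, 16, 21, 21, 22]
Append remaining from right: [22, 26, 37]. Merged: [2, 5, 8, 9, 16, 21, 21, 22, 22, 26, 37]

Final merged array: [2, 5, 8, 9, 16, 21, 21, 22, 22, 26, 37]
Total comparisons: 8

The merged array is [2, 5, 8, 9, 16, 21, 21, 22, 22, 26, 37], requiring 8 comparisons. The merge step runs in O(n) time where n is the total number of elements.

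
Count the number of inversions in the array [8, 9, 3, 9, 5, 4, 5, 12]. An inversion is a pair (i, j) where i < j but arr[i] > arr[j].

Finding inversions in [8, 9, 3, 9, 5, 4, 5, 12]:

(0, 2): arr[0]=8 > arr[2]=3
(0, 4): arr[0]=8 > arr[4]=5
(0, 5): arr[0]=8 > arr[5]=4
(0, 6): arr[0]=8 > arr[6]=5
(1, 2): arr[1]=9 > arr[2]=3
(1, 4): arr[1]=9 > arr[4]=5
(1, 5): arr[1]=9 > arr[5]=4
(1, 6): arr[1]=9 > arr[6]=5
(3, 4): arr[3]=9 > arr[4]=5
(3, 5): arr[3]=9 > arr[5]=4
(3, 6): arr[3]=9 > arr[6]=5
(4, 5): arr[4]=5 > arr[5]=4

Total inversions: 12

The array has 12 inversion(s): (0,2), (0,4), (0,5), (0,6), (1,2), (1,4), (1,5), (1,6), (3,4), (3,5), (3,6), (4,5). Each pair (i,j) satisfies i < j and arr[i] > arr[j].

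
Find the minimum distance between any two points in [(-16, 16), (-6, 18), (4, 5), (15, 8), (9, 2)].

Computing all pairwise distances among 5 points:

d((-16, 16), (-6, 18)) = 10.198
d((-16, 16), (4, 5)) = 22.8254
d((-16, 16), (15, 8)) = 32.0156
d((-16, 16), (9, 2)) = 28.6531
d((-6, 18), (4, 5)) = 16.4012
d((-6, 18), (15, 8)) = 23.2594
d((-6, 18), (9, 2)) = 21.9317
d((4, 5), (15, 8)) = 11.4018
d((4, 5), (9, 2)) = 5.831 <-- minimum
d((15, 8), (9, 2)) = 8.4853

Closest pair: (4, 5) and (9, 2) with distance 5.831

The closest pair is (4, 5) and (9, 2) with Euclidean distance 5.831. For 5 points, brute-force pairwise comparison is shown above. For large n, the divide-and-conquer algorithm (sort by x, recurse on halves, check the dividing strip) achieves O(n log n).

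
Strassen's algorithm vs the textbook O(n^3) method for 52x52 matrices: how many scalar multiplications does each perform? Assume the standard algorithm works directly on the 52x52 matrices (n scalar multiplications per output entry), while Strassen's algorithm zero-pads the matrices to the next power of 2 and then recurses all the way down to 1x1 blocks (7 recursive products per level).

Matrix multiplication for 52x52 matrices:

Strassen's algorithm requires power-of-2 dimensions. Pad 52x52 to 64x64 (next power of 2).

Standard algorithm: 52^3 = 140608 multiplications
Strassen's algorithm: 7^(log2(64)) = 7^6 = 117649 multiplications
Savings: 140608 - 117649 = 22959 multiplications

Standard: 140608 multiplications (52^3). Strassen: 117649 multiplications (7^6, after padding to 64x64). Strassen reduces 8 recursive multiplications to 7 at each level.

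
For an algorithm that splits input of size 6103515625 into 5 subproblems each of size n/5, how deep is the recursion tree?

For divide and conquer with division factor 5:

Problem sizes at each level:
Level 0: 6103515625
Level 1: 1220703125
Level 2: 244140625
Level 3: 48828125
Level 4: 9765625
Level 5: 1953125
Level 6: 390625
Level 7: 78125
Level 8: 15625
Level 9: 3125
Level 10: 625
Level 11: 125
Level 12: 25
Level 13: 5
Level 14: 1

The root is level 0 and the size-1 base case is level 14 (the tree spans levels 0 through 14, i.e. 15 levels counting the root), so the depth is the number of divisions: log_5(6103515625) = 14

The recursion tree depth is log_5(6103515625) = 14. At each level, the problem size is divided by 5, so it takes 14 divisions to reduce to a base case of size 1. The algorithm makes 5 recursive calls at each level.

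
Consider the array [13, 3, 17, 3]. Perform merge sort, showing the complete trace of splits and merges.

Merge sort trace:

Split: [13, 3, 17, 3] -> [13, 3] and [17, 3]
  Split: [13, 3] -> [13] and [3]
  Merge: [13] + [3] -> [3, 13]
  Split: [17, 3] -> [17] and [3]
  Merge: [17] + [3] -> [3, 17]
Merge: [3, 13] + [3, 17] -> [3, 3, 13, 17]

Final sorted array: [3, 3, 13, 17]

The merge sort proceeds by recursively splitting the array and merging sorted halves.
After all merges, the sorted array is [3, 3, 13, 17].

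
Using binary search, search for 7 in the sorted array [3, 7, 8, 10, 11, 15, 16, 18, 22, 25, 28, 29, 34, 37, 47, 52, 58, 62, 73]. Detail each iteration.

Binary search for 7 in [3, 7, 8, 10, 11, 15, 16, 18, 22, 25, 28, 29, 34, 37, 47, 52, 58, 62, 73]:

lo=0, hi=18, mid=9, arr[mid]=25 -> 25 > 7, search left half
lo=0, hi=8, mid=4, arr[mid]=11 -> 11 > 7, search left half
lo=0, hi=3, mid=1, arr[mid]=7 -> Found target at index 1!

Binary search finds 7 at index 1 after 3 comparisons. The search repeatedly halves the search space by comparing with the middle element.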